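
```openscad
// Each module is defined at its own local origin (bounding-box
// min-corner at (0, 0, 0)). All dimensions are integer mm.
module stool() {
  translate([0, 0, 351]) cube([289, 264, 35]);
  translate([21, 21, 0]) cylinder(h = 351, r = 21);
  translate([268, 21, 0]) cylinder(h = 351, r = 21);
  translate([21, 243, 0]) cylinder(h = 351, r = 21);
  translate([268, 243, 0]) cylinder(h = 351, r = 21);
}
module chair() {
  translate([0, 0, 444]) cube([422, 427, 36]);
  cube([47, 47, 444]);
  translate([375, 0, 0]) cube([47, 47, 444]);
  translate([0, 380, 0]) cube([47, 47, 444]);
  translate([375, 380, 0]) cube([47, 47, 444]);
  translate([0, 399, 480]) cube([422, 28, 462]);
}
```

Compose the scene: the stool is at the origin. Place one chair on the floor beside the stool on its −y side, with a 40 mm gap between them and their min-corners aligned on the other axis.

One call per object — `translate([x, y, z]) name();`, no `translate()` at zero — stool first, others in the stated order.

stool();
translate([0, -467, 0]) chair();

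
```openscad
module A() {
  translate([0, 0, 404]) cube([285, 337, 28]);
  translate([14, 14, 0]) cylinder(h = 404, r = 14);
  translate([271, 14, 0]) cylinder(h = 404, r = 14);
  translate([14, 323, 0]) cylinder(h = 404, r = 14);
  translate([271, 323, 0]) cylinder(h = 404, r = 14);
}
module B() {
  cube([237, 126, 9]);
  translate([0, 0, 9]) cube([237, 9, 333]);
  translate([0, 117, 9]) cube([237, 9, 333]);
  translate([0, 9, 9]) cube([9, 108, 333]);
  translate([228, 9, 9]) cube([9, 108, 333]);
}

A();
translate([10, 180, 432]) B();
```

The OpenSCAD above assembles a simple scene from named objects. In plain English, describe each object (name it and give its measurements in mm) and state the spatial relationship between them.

A is a four-legged stool. The seat is 285×337 mm, 28 mm thick, top at z = 432 mm. It stands on four round legs, each 28 mm in diameter, from z = 0 to the seat underside, each leg's axis is inset half a diameter from the nearest pair of seat edges (so the leg's bounding box is flush with the corner).

B is an open-topped rectangular box: outside dimensions 237×126×342 mm, with a uniform wall and base thickness of 9 mm. The base is a full 237×126 slab on the floor; four walls sit on top of the base. The front and back walls (the −y and +y sides) span the full width; the two side walls fit between them.

The open box is on top of the stool.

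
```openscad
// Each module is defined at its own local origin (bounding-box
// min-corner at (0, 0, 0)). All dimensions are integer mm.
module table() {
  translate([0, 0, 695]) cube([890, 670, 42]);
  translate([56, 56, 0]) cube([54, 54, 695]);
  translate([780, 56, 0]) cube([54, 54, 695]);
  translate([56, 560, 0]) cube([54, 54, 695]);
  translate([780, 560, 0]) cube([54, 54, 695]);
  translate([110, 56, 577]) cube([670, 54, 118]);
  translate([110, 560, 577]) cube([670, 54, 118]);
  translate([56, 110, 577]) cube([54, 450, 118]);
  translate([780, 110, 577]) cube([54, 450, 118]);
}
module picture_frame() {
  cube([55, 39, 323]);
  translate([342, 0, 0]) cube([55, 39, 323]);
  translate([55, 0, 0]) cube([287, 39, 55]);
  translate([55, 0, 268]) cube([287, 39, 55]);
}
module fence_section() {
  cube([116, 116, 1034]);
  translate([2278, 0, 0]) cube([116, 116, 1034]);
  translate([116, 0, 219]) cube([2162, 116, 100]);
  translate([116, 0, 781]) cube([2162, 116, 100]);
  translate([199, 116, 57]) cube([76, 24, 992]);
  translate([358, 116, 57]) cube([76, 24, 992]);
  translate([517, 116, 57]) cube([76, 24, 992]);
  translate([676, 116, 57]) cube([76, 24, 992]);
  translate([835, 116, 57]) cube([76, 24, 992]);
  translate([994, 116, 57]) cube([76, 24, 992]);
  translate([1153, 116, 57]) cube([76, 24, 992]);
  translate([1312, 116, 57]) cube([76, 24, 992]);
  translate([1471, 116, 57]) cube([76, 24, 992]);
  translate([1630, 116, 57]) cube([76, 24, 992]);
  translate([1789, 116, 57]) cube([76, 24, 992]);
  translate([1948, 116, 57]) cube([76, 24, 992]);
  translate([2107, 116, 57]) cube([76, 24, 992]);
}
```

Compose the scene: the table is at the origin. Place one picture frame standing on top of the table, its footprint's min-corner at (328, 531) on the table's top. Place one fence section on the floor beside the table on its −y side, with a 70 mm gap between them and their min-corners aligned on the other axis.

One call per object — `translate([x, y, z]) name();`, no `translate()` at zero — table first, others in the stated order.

table();
translate([328, 531, 737]) picture_frame();
translate([0, -210, 0]) fence_section();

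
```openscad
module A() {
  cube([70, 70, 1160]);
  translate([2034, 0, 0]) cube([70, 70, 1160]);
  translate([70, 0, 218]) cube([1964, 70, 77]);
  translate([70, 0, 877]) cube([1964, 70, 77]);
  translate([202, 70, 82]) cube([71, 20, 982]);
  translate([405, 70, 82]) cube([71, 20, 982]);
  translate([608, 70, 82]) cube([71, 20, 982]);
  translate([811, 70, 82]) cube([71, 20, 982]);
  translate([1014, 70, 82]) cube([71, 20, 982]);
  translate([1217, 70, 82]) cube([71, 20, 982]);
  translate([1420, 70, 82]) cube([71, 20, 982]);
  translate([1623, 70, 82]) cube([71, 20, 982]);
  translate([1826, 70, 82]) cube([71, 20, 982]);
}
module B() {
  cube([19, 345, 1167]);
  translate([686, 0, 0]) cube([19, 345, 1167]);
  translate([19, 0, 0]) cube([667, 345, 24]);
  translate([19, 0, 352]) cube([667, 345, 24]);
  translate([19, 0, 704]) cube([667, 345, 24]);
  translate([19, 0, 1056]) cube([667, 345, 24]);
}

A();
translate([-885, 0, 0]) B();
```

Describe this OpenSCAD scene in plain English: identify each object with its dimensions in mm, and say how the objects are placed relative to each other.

A is a fence section. Two 70×70 mm posts, 1160 mm tall, stand on the floor with a clear span of 1964 mm between their inner faces. Two horizontal rails of 70×77 mm section span the gap between the posts with their undersides at z = 218 mm and z = 877 mm, flush with the posts' −y face. 9 pickets, each 71 mm wide, 20 mm thick and 982 mm tall, are fixed to the +y face of the rails with their bottoms at z = 82 mm, evenly spaced across the span with equal gaps (rounded down to the nearest mm) at the −x end and between each pair — any rounding remainder accumulates at the +x end.

B is a bookshelf 705 mm wide overall, 345 mm deep and 1167 mm tall. The two sides are 19 mm thick vertical panels. 4 horizontal shelves of 24 mm thickness span between the inner faces of the sides; the lowest shelf sits on the floor and shelves are stacked with a clear vertical gap of 328 mm between each pair.

The bookshelf is on the floor beside the fence section on its −x side.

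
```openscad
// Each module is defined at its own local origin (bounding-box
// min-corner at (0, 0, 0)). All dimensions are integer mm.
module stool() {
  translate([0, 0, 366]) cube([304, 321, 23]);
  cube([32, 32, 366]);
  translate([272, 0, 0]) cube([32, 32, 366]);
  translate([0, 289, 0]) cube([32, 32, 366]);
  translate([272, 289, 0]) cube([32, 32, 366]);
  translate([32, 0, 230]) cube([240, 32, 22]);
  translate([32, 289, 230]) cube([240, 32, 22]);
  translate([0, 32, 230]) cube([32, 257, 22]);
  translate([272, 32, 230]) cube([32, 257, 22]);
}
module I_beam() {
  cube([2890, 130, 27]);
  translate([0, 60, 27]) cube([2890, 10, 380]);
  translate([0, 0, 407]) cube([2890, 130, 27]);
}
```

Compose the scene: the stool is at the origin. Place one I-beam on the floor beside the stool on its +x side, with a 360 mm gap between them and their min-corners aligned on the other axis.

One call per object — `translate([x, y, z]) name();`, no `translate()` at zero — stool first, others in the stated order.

stool();
translate([664, 0, 0]) I_beam();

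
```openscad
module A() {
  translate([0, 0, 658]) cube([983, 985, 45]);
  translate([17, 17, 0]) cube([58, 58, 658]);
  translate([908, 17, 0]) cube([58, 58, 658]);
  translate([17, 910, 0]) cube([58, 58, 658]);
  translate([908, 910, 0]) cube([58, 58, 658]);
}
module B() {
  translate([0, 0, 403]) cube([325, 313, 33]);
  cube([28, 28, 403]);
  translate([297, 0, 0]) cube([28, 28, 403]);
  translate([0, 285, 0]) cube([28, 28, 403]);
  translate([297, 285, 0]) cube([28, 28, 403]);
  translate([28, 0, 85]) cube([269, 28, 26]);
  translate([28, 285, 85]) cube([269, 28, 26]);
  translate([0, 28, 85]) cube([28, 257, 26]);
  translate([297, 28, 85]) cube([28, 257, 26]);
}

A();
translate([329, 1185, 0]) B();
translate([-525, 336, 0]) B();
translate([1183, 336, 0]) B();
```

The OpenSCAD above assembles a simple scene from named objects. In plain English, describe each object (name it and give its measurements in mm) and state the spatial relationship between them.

A is a rectangular dining table. The top is 983×985×45 mm with its upper surface at z = 703 mm. It stands on four 58×58 mm square legs, each inset 17 mm from the nearest pair of top edges, running from the floor to the underside of the top.

B is a four-legged stool. The seat is a 325×313×33 mm slab whose top surface is at z = 436 mm; four square legs, each 28×28 mm in cross-section, run from the floor (z = 0) to the underside of the seat, each flush with a corner of the seat. Four stretchers, 28 mm wide and 26 mm tall, connect adjacent legs with their undersides at z = 85 mm, each running between the inner faces of the legs it joins and aligned with the legs' outer faces on the other axis.

Three stools sit around the table at the +y, −x, +x sides.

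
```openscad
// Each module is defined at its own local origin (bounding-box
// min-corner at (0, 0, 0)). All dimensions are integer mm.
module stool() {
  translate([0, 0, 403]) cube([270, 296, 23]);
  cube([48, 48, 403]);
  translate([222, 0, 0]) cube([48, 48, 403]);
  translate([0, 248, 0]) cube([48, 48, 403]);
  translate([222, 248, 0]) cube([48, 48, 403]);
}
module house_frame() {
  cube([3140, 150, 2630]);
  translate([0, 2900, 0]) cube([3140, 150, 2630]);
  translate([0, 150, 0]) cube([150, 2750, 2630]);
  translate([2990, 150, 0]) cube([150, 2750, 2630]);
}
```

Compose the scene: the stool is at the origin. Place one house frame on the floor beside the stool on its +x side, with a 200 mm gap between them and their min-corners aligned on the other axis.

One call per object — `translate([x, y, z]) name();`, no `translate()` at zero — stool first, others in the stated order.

stool();
translate([470, 0, 0]) house_frame();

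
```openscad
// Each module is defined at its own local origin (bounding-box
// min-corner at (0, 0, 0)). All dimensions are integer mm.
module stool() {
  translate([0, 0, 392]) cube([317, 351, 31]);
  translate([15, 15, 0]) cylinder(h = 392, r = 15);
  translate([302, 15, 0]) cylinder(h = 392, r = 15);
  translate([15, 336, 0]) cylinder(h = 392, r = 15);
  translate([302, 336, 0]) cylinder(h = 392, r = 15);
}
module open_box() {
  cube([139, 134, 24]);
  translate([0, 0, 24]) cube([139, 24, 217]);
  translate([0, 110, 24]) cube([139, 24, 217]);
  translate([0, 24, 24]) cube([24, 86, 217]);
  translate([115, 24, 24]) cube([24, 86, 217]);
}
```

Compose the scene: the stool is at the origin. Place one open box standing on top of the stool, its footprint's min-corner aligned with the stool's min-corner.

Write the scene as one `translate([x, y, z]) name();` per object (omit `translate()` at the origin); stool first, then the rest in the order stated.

stool();
translate([0, 0, 423]) open_box();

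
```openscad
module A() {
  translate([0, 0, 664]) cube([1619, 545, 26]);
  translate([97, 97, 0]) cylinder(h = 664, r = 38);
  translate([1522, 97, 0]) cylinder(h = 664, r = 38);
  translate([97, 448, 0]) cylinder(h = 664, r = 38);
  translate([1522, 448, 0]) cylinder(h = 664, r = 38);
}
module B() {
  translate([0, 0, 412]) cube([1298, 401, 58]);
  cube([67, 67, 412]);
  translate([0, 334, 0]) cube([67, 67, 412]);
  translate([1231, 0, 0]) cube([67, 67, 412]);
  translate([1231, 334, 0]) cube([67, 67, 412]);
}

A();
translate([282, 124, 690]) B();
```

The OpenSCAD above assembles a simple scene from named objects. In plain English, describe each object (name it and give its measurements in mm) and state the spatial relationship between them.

A is a table with a 1619×545 mm rectangular top, 26 mm thick, top surface at z = 690 mm, supported by four round legs of 76 mm diameter, each leg's bounding box inset 59 mm from the nearest pair of top edges, running from the floor.

B is a long wooden bench with a 1298 mm (x) × 401 mm (y) seat, 58 mm thick, its top surface 470 mm above the floor. Four 67 mm square legs at the seat corners, flush with the edges, run from z = 0 to the seat underside.

The bench is on top of the table.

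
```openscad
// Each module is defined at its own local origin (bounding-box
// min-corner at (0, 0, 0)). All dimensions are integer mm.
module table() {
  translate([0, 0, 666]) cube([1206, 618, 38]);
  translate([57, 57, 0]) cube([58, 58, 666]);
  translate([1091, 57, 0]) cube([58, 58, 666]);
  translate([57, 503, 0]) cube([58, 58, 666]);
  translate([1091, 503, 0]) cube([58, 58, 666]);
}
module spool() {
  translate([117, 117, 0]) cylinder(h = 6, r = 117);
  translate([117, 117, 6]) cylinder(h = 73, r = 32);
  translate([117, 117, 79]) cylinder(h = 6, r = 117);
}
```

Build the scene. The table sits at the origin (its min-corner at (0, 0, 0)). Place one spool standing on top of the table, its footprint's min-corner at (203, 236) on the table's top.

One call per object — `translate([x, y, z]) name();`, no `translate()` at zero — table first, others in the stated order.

table();
translate([203, 236, 704]) spool();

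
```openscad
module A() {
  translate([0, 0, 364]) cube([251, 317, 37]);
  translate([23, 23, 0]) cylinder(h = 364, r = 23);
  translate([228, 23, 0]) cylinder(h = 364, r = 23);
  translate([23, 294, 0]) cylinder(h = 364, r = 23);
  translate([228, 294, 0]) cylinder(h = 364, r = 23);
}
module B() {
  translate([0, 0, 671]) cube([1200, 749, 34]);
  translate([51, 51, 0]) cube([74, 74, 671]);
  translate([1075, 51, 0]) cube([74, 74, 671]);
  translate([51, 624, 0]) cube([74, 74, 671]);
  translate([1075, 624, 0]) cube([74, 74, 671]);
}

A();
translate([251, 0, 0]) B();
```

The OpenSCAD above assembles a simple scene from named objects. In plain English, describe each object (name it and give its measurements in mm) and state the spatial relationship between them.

A is a simple wooden stool: a rectangular seat 251 mm (x) by 317 mm (y), 37 mm thick, top face at z = 401 mm, on four round legs, each 46 mm in diameter. The legs rest on z = 0, each leg's axis is inset half a diameter from the nearest pair of seat edges (so the leg's bounding box is flush with the corner).

B is a table: top 1200 mm (x) × 749 mm (y), 34 mm thick, upper face at z = 705 mm, on four 74×74 mm square legs, each inset 51 mm from the nearest pair of top edges, running from z = 0 to the bottom of the top.

The table is against the stool's +x side, with their −y faces flush.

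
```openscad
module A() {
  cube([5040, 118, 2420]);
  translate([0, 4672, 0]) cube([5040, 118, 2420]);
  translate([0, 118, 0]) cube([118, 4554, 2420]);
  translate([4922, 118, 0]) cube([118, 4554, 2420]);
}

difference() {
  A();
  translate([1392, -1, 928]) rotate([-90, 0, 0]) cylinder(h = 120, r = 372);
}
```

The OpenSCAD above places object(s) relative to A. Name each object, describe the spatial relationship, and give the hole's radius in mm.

The subtracted cylinder has r = 372 mm.

A is a house frame. The house frame has a circular hole through its front wall. The hole's radius is 372 mm.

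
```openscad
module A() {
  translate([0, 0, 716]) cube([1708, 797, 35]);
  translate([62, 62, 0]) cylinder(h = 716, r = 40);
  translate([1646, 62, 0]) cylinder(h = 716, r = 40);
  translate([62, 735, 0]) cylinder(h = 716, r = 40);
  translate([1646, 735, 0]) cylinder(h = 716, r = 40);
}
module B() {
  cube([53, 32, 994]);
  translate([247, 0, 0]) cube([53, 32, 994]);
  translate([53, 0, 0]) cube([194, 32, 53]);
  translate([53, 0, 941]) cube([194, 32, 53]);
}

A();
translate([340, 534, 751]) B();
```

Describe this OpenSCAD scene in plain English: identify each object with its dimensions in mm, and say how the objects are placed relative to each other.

A is a table: top 1708 mm (x) × 797 mm (y), 35 mm thick, upper face at z = 751 mm, on four round legs of 80 mm diameter, each leg's bounding box inset 22 mm from the nearest pair of top edges, running from z = 0 to the bottom of the top.

B is a picture frame with a 194×888 mm rectangular opening (x by z) and a uniform 53 mm border on every side. Frame depth is 32 mm along y. It is built from two vertical stiles running the full outside height and two horizontal rails spanning the gap between the stiles.

The picture frame is on top of the table.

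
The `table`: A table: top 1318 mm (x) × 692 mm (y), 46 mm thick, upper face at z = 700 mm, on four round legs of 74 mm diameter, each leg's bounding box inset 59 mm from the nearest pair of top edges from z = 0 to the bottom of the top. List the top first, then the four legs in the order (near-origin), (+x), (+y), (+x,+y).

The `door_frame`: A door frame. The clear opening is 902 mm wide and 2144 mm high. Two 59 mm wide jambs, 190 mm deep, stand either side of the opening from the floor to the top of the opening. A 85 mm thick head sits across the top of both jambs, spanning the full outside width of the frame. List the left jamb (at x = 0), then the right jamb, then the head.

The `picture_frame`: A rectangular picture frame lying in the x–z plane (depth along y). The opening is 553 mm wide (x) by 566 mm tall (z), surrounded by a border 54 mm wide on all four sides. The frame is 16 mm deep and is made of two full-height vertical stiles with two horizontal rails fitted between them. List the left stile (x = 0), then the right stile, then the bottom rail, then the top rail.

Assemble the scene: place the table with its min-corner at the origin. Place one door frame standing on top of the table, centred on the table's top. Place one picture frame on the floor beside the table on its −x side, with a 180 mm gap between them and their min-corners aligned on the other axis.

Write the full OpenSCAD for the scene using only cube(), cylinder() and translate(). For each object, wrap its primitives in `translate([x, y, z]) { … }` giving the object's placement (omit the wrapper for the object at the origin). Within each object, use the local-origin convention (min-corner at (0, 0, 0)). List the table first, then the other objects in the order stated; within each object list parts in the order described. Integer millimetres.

translate([0, 0, 654]) cube([1318, 692, 46]);
translate([96, 96, 0]) cylinder(h = 654, r = 37);
translate([1222, 96, 0]) cylinder(h = 654, r = 37);
translate([96, 596, 0]) cylinder(h = 654, r = 37);
translate([1222, 596, 0]) cylinder(h = 654, r = 37);
translate([149, 251, 700]) {
  cube([59, 190, 2144]);
  translate([961, 0, 0]) cube([59, 190, 2144]);
  translate([0, 0, 2144]) cube([1020, 190, 85]);
}
translate([-841, 0, 0]) {
  cube([54, 16, 674]);
  translate([607, 0, 0]) cube([54, 16, 674]);
  translate([54, 0, 0]) cube([553, 16, 54]);
  translate([54, 0, 620]) cube([553, 16, 54]);
}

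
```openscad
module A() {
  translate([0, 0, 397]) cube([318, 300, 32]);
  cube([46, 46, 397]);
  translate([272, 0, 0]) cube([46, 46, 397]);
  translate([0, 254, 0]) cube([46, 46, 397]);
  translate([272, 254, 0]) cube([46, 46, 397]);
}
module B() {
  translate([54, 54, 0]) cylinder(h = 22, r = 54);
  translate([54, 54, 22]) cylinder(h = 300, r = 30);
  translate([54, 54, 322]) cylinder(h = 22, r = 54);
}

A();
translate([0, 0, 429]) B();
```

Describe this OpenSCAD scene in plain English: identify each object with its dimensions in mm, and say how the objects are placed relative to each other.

A is a four-legged stool. The seat is a 318×300×32 mm slab whose top surface is at z = 429 mm; four square legs, each 46×46 mm in cross-section, run from the floor (z = 0) to the underside of the seat, each flush with a corner of the seat.

B is a spool: two coaxial disc flanges of radius 54 mm and thickness 22 mm, joined by a core cylinder of radius 30 mm and height 300 mm. The lower flange rests on z = 0 and the three cylinders share a vertical axis.

The spool is on top of the stool.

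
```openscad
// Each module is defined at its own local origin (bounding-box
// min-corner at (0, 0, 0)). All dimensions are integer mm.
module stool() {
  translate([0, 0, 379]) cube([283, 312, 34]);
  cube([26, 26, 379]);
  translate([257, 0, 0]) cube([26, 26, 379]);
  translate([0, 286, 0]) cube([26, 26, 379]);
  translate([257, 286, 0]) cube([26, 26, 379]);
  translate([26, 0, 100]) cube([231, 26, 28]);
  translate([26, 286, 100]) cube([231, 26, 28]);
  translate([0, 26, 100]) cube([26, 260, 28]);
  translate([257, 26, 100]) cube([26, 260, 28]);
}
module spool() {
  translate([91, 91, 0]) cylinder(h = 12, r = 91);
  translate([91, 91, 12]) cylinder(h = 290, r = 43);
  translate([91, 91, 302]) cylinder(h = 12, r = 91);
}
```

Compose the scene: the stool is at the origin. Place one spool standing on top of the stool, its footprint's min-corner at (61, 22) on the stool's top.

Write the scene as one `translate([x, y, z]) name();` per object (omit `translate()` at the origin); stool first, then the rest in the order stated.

stool();
translate([61, 22, 413]) spool();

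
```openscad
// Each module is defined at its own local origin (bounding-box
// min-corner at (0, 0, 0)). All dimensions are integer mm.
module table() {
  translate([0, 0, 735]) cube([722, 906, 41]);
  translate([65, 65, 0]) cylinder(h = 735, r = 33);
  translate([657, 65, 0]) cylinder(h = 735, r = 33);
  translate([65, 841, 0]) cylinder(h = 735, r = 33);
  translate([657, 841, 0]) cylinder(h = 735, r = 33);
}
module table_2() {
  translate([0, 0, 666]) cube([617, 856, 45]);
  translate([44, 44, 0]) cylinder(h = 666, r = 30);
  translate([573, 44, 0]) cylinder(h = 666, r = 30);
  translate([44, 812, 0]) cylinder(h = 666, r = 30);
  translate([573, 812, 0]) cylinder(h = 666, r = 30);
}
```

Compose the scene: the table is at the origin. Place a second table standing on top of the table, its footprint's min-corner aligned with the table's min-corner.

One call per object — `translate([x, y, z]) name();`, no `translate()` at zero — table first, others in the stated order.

table();
translate([0, 0, 776]) table_2();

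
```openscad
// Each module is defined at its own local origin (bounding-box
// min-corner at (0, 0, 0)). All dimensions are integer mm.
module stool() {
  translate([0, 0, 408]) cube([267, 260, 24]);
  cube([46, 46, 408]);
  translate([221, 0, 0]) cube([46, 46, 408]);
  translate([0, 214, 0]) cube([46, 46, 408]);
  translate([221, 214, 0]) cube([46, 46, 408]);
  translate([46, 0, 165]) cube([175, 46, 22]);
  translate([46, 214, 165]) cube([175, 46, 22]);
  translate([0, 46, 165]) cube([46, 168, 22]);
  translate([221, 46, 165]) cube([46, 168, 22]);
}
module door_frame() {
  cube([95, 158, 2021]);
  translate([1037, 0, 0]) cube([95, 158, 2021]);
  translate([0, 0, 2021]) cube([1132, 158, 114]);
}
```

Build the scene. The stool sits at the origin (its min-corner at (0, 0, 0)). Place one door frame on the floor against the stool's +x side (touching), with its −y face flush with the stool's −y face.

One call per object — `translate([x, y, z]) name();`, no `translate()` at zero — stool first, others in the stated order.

stool();
translate([267, 0, 0]) door_frame();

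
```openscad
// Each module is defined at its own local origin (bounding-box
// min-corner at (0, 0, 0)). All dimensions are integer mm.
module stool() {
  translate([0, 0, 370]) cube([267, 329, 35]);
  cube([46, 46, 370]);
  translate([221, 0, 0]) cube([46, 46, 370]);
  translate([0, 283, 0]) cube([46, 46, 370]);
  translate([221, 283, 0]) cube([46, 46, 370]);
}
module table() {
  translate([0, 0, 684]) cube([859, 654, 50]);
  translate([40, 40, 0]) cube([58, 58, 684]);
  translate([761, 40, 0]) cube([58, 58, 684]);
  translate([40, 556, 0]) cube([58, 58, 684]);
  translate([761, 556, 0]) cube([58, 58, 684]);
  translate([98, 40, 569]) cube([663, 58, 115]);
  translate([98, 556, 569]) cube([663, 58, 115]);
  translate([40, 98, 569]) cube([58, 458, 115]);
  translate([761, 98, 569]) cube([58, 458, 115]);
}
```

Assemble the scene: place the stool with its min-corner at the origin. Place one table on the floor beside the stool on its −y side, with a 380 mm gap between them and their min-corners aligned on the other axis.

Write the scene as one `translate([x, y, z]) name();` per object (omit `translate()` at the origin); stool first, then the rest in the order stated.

stool();
translate([0, -1034, 0]) table();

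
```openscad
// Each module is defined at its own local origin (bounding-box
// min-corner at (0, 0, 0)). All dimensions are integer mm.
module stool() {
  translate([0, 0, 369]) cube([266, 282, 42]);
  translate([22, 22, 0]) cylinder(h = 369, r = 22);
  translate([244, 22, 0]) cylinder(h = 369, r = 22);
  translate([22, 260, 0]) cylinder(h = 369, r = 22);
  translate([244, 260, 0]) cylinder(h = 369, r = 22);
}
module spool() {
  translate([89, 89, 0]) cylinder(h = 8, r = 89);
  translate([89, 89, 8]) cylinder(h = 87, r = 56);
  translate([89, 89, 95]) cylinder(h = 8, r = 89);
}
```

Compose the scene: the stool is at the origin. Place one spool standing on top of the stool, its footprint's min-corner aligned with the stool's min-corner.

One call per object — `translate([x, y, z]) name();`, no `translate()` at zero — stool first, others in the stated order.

stool();
translate([0, 0, 411]) spool();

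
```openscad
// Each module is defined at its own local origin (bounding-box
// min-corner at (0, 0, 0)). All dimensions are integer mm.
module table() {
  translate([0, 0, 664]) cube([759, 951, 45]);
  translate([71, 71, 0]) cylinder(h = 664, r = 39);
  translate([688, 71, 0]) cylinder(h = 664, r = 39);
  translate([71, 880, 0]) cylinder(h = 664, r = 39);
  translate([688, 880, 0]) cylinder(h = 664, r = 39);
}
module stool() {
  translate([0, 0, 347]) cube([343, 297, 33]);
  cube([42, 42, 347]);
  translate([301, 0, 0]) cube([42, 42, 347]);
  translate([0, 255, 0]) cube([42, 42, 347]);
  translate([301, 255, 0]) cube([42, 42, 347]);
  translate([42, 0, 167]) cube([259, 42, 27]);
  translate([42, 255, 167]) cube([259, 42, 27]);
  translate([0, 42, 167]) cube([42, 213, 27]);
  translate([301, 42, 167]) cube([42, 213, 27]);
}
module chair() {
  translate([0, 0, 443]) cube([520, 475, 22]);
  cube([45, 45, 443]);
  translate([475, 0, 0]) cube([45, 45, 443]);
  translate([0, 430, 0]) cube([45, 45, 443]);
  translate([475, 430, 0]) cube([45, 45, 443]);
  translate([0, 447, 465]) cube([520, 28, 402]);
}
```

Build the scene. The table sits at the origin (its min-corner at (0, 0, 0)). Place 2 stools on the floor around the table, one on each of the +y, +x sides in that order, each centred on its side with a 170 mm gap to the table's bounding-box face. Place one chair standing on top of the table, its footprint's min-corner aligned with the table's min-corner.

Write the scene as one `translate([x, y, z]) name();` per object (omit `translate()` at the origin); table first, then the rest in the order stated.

table();
translate([208, 1121, 0]) stool();
translate([929, 327, 0]) stool();
translate([0, 0, 709]) chair();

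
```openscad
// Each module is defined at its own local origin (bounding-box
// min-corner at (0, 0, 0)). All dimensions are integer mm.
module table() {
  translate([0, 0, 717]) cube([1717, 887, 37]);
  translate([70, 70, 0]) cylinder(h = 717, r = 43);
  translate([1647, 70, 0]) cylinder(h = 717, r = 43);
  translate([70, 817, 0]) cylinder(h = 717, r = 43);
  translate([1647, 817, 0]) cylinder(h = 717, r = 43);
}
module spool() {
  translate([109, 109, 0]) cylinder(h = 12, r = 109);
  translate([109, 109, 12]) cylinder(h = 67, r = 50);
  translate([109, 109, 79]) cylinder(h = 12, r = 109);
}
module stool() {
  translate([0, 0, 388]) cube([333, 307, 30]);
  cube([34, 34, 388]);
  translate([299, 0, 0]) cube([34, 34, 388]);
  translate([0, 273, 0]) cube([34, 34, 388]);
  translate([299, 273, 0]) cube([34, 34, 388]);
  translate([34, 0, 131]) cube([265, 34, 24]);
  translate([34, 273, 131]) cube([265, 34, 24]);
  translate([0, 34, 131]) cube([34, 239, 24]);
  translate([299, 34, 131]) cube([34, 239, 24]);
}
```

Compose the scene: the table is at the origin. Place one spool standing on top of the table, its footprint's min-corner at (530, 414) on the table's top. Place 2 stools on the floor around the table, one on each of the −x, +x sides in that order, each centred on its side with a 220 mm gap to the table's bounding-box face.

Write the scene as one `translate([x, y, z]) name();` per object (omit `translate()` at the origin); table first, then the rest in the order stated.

table();
translate([530, 414, 754]) spool();
translate([-553, 290, 0]) stool();
translate([1937, 290, 0]) stool();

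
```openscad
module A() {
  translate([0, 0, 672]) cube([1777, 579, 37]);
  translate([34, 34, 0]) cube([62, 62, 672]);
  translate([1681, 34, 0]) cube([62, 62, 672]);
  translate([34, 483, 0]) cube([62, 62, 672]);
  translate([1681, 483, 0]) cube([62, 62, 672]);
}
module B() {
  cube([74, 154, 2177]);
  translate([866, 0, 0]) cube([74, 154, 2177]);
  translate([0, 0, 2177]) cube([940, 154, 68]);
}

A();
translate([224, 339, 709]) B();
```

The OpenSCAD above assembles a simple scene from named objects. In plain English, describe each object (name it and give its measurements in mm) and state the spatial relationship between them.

A is a table: top 1777 mm (x) × 579 mm (y), 37 mm thick, upper face at z = 709 mm, on four 62×62 mm square legs, each inset 34 mm from the nearest pair of top edges, running from z = 0 to the bottom of the top.

B is a door frame. The clear opening is 792 mm wide and 2177 mm high. Two 74 mm wide jambs, 154 mm deep, stand either side of the opening from the floor to the top of the opening. A 68 mm thick head sits across the top of both jambs, spanning the full outside width of the frame.

The door frame is on top of the table.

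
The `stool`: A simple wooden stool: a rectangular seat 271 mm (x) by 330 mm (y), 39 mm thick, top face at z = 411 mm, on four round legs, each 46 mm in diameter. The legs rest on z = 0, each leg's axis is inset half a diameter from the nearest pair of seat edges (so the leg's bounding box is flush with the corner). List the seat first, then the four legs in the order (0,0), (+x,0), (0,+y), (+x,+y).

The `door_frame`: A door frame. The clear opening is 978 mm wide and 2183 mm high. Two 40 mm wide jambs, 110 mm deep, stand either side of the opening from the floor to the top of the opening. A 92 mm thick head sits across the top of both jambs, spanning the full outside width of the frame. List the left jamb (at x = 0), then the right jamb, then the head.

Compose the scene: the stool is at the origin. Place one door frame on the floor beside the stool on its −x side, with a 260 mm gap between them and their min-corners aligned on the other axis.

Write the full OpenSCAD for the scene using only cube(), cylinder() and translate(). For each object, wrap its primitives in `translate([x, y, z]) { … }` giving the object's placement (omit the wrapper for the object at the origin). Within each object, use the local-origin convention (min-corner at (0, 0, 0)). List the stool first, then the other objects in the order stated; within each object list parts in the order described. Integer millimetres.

translate([0, 0, 372]) cube([271, 330, 39]);
translate([23, 23, 0]) cylinder(h = 372, r = 23);
translate([248, 23, 0]) cylinder(h = 372, r = 23);
translate([23, 307, 0]) cylinder(h = 372, r = 23);
translate([248, 307, 0]) cylinder(h = 372, r = 23);
translate([-1318, 0, 0]) {
  cube([40, 110, 2183]);
  translate([1018, 0, 0]) cube([40, 110, 2183]);
  translate([0, 0, 2183]) cube([1058, 110, 92]);
}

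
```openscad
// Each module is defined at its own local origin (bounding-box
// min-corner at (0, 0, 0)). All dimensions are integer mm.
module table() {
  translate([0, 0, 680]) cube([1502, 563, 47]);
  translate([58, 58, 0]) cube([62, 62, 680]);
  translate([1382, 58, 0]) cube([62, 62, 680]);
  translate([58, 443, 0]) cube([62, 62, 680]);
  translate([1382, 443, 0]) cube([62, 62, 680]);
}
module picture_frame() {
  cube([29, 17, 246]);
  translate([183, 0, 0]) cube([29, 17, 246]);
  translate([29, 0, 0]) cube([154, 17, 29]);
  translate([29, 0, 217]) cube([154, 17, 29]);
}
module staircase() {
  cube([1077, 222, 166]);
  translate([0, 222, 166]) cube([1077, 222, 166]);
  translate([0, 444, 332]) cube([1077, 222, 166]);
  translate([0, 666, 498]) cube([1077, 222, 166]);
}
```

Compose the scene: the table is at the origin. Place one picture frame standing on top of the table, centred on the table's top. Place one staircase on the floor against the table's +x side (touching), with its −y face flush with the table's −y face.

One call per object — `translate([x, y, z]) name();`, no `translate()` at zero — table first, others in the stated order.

table();
translate([645, 273, 727]) picture_frame();
translate([1502, 0, 0]) staircase();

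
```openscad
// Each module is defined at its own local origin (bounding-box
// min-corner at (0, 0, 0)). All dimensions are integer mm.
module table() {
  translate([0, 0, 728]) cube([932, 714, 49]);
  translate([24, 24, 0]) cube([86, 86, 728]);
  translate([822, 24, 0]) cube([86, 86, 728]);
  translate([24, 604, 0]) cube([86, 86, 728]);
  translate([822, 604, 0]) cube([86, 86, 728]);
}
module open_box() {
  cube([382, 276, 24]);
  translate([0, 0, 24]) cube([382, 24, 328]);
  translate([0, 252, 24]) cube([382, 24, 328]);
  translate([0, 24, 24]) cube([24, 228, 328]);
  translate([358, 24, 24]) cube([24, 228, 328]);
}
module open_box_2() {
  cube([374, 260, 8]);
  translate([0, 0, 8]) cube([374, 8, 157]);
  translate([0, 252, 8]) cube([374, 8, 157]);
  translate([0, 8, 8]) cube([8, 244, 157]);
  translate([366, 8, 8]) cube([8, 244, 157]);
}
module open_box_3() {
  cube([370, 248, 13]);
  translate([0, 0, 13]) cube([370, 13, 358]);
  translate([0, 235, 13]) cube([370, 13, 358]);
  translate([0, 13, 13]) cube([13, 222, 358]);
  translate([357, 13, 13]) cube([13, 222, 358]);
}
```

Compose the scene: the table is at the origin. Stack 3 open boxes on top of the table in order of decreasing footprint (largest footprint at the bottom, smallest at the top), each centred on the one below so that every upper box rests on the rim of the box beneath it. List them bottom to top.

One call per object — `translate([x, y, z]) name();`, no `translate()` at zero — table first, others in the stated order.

table();
translate([275, 219, 777]) open_box();
translate([279, 227, 1129]) open_box_2();
translate([281, 233, 1294]) open_box_3();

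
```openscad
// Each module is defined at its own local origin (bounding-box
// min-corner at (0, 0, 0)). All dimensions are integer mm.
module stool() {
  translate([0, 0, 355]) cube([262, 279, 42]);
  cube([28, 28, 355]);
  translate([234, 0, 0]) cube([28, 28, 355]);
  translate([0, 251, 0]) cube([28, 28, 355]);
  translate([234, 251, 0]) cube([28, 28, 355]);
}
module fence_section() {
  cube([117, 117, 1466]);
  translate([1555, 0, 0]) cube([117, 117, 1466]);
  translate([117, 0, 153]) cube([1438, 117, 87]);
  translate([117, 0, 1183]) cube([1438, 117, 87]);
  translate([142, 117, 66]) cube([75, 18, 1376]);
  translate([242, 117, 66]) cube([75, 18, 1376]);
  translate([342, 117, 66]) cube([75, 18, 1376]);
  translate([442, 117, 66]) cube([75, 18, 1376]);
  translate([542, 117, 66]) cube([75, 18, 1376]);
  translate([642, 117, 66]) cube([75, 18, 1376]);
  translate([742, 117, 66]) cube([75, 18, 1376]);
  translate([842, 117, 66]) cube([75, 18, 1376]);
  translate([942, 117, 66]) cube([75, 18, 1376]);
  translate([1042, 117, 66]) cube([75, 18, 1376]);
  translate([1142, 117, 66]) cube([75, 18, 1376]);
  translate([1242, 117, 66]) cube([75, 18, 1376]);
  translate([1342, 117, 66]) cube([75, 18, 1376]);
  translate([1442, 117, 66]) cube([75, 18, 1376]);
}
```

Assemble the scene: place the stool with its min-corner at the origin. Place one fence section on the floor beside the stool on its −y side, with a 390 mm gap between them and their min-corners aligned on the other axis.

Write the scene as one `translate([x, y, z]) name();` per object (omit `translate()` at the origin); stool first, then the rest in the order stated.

stool();
translate([0, -525, 0]) fence_section();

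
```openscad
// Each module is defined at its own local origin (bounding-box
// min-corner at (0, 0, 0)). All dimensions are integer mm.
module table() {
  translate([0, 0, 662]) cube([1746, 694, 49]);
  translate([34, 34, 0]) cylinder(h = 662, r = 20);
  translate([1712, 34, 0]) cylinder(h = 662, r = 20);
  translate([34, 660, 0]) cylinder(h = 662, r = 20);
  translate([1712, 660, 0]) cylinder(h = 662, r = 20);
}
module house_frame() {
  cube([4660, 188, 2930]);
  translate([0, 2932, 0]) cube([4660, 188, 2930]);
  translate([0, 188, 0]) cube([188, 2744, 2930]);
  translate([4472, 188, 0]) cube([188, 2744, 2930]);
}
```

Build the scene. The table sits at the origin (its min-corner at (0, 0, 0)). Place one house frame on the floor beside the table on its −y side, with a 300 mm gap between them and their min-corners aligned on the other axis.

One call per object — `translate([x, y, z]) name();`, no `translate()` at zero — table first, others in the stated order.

table();
translate([0, -3420, 0]) house_frame();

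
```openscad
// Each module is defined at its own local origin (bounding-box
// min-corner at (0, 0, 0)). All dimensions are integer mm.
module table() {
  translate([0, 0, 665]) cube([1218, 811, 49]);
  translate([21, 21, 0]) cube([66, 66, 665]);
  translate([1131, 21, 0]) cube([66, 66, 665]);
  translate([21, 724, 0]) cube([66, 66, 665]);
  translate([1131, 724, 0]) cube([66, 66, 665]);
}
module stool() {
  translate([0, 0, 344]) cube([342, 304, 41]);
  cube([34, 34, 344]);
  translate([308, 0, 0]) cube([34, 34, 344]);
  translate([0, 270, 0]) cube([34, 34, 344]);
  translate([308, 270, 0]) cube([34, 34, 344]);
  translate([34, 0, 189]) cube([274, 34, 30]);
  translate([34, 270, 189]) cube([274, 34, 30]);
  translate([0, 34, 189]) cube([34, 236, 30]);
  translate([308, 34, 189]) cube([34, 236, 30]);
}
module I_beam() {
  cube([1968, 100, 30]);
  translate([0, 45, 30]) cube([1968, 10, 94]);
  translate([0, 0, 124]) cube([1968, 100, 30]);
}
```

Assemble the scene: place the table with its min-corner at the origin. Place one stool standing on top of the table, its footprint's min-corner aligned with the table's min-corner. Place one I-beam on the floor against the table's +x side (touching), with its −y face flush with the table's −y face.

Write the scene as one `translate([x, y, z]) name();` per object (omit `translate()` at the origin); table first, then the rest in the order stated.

table();
translate([0, 0, 714]) stool();
translate([1218, 0, 0]) I_beam();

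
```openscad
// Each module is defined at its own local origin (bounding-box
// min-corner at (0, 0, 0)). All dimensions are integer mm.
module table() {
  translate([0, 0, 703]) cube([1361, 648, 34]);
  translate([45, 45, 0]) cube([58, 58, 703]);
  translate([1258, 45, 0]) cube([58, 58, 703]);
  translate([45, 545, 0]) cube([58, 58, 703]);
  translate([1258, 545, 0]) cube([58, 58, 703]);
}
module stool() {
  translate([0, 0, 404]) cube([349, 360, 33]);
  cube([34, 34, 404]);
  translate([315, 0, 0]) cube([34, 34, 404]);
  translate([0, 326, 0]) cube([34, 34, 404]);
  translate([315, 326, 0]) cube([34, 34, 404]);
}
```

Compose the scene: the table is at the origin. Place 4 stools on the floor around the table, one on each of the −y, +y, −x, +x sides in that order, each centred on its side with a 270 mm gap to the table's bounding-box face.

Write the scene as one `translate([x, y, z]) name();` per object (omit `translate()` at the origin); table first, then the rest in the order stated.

table();
translate([506, -630, 0]) stool();
translate([506, 918, 0]) stool();
translate([-619, 144, 0]) stool();
translate([1631, 144, 0]) stool();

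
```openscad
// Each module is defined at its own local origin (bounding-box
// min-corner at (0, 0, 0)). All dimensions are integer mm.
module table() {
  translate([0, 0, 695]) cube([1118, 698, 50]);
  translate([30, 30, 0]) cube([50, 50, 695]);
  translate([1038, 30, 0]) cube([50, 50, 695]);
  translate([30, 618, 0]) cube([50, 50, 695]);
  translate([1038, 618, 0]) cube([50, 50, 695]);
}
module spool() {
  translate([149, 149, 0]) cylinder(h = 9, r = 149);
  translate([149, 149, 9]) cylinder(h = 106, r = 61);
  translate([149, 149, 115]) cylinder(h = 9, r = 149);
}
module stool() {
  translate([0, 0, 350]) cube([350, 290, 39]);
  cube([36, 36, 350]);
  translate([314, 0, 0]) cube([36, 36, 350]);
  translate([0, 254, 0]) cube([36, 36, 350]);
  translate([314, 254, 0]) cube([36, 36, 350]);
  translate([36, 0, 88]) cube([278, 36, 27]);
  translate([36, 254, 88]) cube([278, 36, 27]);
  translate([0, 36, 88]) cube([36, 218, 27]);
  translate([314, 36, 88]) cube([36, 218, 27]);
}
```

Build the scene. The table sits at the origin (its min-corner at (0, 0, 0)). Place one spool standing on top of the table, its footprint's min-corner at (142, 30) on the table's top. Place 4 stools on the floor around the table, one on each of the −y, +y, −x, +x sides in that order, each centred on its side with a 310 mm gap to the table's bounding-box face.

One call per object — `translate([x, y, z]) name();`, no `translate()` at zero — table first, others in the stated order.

table();
translate([142, 30, 745]) spool();
translate([384, -600, 0]) stool();
translate([384, 1008, 0]) stool();
translate([-660, 204, 0]) stool();
translate([1428, 204, 0]) stool();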